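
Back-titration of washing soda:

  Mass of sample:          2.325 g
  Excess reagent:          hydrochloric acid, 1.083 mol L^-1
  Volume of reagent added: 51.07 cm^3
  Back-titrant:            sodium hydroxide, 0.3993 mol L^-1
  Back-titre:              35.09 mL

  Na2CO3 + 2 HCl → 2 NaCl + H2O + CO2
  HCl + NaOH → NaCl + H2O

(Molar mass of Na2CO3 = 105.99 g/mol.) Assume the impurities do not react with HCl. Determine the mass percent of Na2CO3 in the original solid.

94.13 %

n(HCl) added = 0.05107 × 1.083 = 0.05531 mol
n(NaOH) used in back-titration = 0.03509 × 0.3993 = 0.01401 mol
n(HCl) left over = 0.01401 mol (1:1 ratio)
n(HCl) consumed by analyte = 0.05531 − 0.01401 = 0.04130 mol
From the 1:2 ratio, n(Na2CO3) = 1/2 × 0.04130 = 0.02065 mol
mass of Na2CO3 = 0.02065 × 105.99 = 2.189 g
% Na2CO3 = 2.189 / 2.325 × 100 = 94.13 %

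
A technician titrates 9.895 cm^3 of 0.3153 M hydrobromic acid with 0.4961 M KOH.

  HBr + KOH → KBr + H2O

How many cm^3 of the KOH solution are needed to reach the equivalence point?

6.289 mL

n(HBr) = 0.009895 L × 0.3153 mol/L = 3.120 × 10^-3 mol
n(KOH) = 3.120 × 10^-3 mol (1:1 stoichiometry)
V(KOH) = 3.120 × 10^-3 mol / 0.4961 mol/L = 0.006289 L = 6.289 mL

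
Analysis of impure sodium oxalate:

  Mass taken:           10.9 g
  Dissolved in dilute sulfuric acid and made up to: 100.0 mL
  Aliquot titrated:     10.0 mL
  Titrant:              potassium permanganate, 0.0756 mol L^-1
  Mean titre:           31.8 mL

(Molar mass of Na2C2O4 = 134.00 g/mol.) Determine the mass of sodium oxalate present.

8.05 g

2 MnO4^- + 5 C2O4^2- + 16 H^+ → 2 Mn^2+ + 10 CO2 + 8 H2O
n(KMnO4) per titration = 0.0318 × 0.0756 = 2.40 × 10^-3 mol
From the 5:2 ratio, n(Na2C2O4) in each aliquot = 5/2 × 2.40 × 10^-3 = 6.01 × 10^-3 mol
n(Na2C2O4) in the whole flask = 6.01 × 10^-3 × 100.0/10.0 = 0.0601 mol
mass of Na2C2O4 = 0.0601 × 134.00 = 8.05 g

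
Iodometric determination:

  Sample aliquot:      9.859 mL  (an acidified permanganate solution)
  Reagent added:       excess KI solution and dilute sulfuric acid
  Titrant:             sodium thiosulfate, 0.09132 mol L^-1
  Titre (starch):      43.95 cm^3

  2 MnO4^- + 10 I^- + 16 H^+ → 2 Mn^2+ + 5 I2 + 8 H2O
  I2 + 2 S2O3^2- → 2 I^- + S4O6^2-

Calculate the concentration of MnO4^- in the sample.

n(S2O3^2-) = 0.04395 × 0.09132 = 4.014 × 10^-3 mol
n(I2) = n(S2O3^2-)/2 = 2.007 × 10^-3 mol
From the 2:5 ratio, n(MnO4^-) in the aliquot = 2/5 × 2.007 × 10^-3 = 8.027 × 10^-4 mol
[MnO4^-] = 8.027 × 10^-4 / 0.009859 = 0.08142 mol/L

0.08142 mol/L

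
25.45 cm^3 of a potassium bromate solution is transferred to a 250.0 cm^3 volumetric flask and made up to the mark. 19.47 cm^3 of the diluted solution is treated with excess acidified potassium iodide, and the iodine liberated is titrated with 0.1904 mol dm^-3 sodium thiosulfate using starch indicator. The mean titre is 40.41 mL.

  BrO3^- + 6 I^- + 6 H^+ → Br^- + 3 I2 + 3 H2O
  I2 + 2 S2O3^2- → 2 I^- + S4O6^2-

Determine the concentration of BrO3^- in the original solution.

n(S2O3^2-) = 0.04041 × 0.1904 = 7.694 × 10^-3 mol
n(I2) = n(S2O3^2-)/2 = 3.847 × 10^-3 mol
From the 1:3 ratio, n(BrO3^-) in the aliquot = 1/3 × 3.847 × 10^-3 = 1.282 × 10^-3 mol
[BrO3^-]_dilute = 1.282 × 10^-3 / 0.01947 = 0.06586 mol/L
[BrO3^-]_original = 0.06586 × 250.0/25.45 = 0.6470 mol/L

0.6470 mol/L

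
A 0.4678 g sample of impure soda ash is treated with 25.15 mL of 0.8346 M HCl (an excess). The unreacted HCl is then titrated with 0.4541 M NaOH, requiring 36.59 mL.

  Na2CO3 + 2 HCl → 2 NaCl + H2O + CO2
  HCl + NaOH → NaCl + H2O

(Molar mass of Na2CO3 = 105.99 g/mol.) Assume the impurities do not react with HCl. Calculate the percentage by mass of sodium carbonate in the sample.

49.56 %

n(HCl) added = 0.02515 × 0.8346 = 0.02099 mol
n(NaOH) used in back-titration = 0.03659 × 0.4541 = 0.01662 mol
n(HCl) left over = 0.01662 mol (1:1 ratio)
n(HCl) consumed by analyte = 0.02099 − 0.01662 = 4.375 × 10^-3 mol
From the 1:2 ratio, n(Na2CO3) = 1/2 × 4.375 × 10^-3 = 2.187 × 10^-3 mol
mass of Na2CO3 = 2.187 × 10^-3 × 105.99 = 0.2318 g
% Na2CO3 = 0.2318 / 0.4678 × 100 = 49.56 %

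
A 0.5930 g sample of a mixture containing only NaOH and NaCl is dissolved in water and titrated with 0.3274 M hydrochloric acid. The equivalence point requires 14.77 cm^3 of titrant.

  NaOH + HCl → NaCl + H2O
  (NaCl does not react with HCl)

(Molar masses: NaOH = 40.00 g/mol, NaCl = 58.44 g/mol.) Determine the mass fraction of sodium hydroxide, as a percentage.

32.62 %

n(HCl) = 0.01477 × 0.3274 = 4.836 × 10^-3 mol
Let x = n(NaOH), y = n(NaCl).
Titrant: 1x = 4.836 × 10^-3;  mass: 40.00x + 58.44y = 0.5930
Solving, x = 4.836 × 10^-3 mol, y = 6.837 × 10^-3 mol
mass of NaOH = 4.836 × 10^-3 × 40.00 = 0.1934 g
% NaOH = 0.1934 / 0.5930 × 100 = 32.62 %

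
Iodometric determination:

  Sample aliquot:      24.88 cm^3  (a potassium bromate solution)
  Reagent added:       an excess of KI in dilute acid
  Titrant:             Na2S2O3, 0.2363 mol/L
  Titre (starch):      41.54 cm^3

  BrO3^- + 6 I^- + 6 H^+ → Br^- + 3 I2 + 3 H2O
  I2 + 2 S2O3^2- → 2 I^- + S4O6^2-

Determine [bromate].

n(S2O3^2-) = 0.04154 × 0.2363 = 9.816 × 10^-3 mol
n(I2) = n(S2O3^2-)/2 = 4.908 × 10^-3 mol
From the 1:3 ratio, n(BrO3^-) in the aliquot = 1/3 × 4.908 × 10^-3 = 1.636 × 10^-3 mol
[BrO3^-] = 1.636 × 10^-3 / 0.02488 = 0.06575 mol/L

0.06575 mol/L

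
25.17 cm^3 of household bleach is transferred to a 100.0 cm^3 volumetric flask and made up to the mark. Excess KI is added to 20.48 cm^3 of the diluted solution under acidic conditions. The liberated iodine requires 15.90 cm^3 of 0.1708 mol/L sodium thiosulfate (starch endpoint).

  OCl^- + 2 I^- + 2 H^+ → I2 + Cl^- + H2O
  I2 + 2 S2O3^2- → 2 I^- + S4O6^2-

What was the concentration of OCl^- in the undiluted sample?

0.2634 mol/L

n(S2O3^2-) = 0.01590 × 0.1708 = 2.716 × 10^-3 mol
n(I2) = n(S2O3^2-)/2 = 1.358 × 10^-3 mol
n(OCl^-) in the aliquot = 1.358 × 10^-3 mol (1:1 ratio)
[OCl^-]_dilute = 1.358 × 10^-3 / 0.02048 = 0.06630 mol/L
[OCl^-]_original = 0.06630 × 100.0/25.17 = 0.2634 mol/L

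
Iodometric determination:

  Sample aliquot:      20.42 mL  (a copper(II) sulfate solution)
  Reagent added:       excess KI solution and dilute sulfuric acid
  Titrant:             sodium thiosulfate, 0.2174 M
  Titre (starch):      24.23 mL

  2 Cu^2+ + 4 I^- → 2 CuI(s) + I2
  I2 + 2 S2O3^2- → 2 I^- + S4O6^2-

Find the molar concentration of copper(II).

0.2580 M

n(S2O3^2-) = 0.02423 × 0.2174 = 5.268 × 10^-3 mol
n(I2) = n(S2O3^2-)/2 = 2.634 × 10^-3 mol
From the 2:1 ratio, n(Cu2+) in the aliquot = 2/1 × 2.634 × 10^-3 = 5.268 × 10^-3 mol
[Cu2+] = 5.268 × 10^-3 / 0.02042 = 0.2580 mol/L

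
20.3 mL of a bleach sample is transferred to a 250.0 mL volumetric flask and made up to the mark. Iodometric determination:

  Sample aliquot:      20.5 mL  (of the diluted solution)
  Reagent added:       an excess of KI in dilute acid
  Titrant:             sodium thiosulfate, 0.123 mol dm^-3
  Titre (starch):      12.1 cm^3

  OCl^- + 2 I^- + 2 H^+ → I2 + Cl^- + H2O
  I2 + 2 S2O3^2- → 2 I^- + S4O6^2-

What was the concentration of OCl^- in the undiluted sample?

0.447 mol/L

n(S2O3^2-) = 0.0121 × 0.123 = 1.49 × 10^-3 mol
n(I2) = n(S2O3^2-)/2 = 7.44 × 10^-4 mol
n(OCl^-) in the aliquot = 7.44 × 10^-4 mol (1:1 ratio)
[OCl^-]_dilute = 7.44 × 10^-4 / 0.0205 = 0.0363 mol/L
[OCl^-]_original = 0.0363 × 250.0/20.3 = 0.447 mol/L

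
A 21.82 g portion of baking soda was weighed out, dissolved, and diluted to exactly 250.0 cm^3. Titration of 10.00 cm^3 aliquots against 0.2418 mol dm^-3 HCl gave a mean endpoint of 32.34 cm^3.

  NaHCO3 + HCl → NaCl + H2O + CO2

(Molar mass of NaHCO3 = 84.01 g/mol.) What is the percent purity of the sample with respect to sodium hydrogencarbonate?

n(HCl) per titration = 0.03234 × 0.2418 = 7.820 × 10^-3 mol
n(NaHCO3) in each aliquot = 7.820 × 10^-3 mol (1:1 ratio)
n(NaHCO3) in the whole flask = 7.820 × 10^-3 × 250.0/10.00 = 0.1955 mol
mass of NaHCO3 = 0.1955 × 84.01 = 16.42 g
% NaHCO3 = 16.42 / 21.82 × 100 = 75.27 %

75.27 %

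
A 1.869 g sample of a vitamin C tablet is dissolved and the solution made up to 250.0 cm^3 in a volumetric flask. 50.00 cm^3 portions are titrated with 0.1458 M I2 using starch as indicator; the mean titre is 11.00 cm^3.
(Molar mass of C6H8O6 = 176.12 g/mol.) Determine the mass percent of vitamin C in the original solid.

75.56 %

C6H8O6 + I2 → C6H6O6 + 2 HI
n(I2) per titration = 0.01100 × 0.1458 = 1.604 × 10^-3 mol
n(C6H8O6) in each aliquot = 1.604 × 10^-3 mol (1:1 ratio)
n(C6H8O6) in the whole flask = 1.604 × 10^-3 × 250.0/50.00 = 8.019 × 10^-3 mol
mass of C6H8O6 = 8.019 × 10^-3 × 176.12 = 1.412 g
% C6H8O6 = 1.412 / 1.869 × 100 = 75.56 %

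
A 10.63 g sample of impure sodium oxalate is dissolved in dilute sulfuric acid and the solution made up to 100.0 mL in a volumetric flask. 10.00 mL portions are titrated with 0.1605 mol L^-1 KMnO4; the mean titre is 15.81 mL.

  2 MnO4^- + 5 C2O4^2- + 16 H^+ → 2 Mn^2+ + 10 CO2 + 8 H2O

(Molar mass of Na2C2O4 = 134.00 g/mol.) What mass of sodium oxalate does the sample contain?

8.501 g

n(KMnO4) per titration = 0.01581 × 0.1605 = 2.538 × 10^-3 mol
From the 5:2 ratio, n(Na2C2O4) in each aliquot = 5/2 × 2.538 × 10^-3 = 6.344 × 10^-3 mol
n(Na2C2O4) in the whole flask = 6.344 × 10^-3 × 100.0/10.00 = 0.06344 mol
mass of Na2C2O4 = 0.06344 × 134.00 = 8.501 g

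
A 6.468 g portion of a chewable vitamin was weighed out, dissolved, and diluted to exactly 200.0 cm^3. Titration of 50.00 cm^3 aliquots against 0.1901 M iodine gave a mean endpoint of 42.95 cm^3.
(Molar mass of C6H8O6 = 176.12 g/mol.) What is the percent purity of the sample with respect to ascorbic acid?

C6H8O6 + I2 → C6H6O6 + 2 HI
n(I2) per titration = 0.04295 × 0.1901 = 8.165 × 10^-3 mol
n(C6H8O6) in each aliquot = 8.165 × 10^-3 mol (1:1 ratio)
n(C6H8O6) in the whole flask = 8.165 × 10^-3 × 200.0/50.00 = 0.03266 mol
mass of C6H8O6 = 0.03266 × 176.12 = 5.752 g
% C6H8O6 = 5.752 / 6.468 × 100 = 88.93 %

88.93 %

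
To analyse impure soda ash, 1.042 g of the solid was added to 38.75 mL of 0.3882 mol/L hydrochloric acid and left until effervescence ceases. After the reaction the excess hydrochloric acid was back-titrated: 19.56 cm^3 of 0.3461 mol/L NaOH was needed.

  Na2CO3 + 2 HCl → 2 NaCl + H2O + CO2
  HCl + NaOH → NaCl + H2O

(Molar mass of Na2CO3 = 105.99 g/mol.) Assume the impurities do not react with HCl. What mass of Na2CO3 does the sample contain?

0.4384 g

n(HCl) added = 0.03875 × 0.3882 = 0.01504 mol
n(NaOH) used in back-titration = 0.01956 × 0.3461 = 6.770 × 10^-3 mol
n(HCl) left over = 6.770 × 10^-3 mol (1:1 ratio)
n(HCl) consumed by analyte = 0.01504 − 6.770 × 10^-3 = 8.273 × 10^-3 mol
From the 1:2 ratio, n(Na2CO3) = 1/2 × 8.273 × 10^-3 = 4.137 × 10^-3 mol
mass of Na2CO3 = 4.137 × 10^-3 × 105.99 = 0.4384 g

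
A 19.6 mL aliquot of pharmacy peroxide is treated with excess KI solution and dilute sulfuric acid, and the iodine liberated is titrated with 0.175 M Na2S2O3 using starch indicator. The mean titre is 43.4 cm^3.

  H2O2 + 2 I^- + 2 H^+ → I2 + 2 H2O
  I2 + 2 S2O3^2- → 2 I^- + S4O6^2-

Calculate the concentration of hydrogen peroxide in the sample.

0.194 M

n(S2O3^2-) = 0.0434 × 0.175 = 7.59 × 10^-3 mol
n(I2) = n(S2O3^2-)/2 = 3.80 × 10^-3 mol
n(H2O2) in the aliquot = 3.80 × 10^-3 mol (1:1 ratio)
[H2O2] = 3.80 × 10^-3 / 0.0196 = 0.194 mol/L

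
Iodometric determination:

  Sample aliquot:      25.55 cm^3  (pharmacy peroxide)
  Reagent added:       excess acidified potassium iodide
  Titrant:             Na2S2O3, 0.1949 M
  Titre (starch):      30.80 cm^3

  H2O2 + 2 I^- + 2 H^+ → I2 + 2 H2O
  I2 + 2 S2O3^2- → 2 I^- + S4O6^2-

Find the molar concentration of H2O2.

0.1175 M

n(S2O3^2-) = 0.03080 × 0.1949 = 6.003 × 10^-3 mol
n(I2) = n(S2O3^2-)/2 = 3.001 × 10^-3 mol
n(H2O2) in the aliquot = 3.001 × 10^-3 mol (1:1 ratio)
[H2O2] = 3.001 × 10^-3 / 0.02555 = 0.1175 mol/L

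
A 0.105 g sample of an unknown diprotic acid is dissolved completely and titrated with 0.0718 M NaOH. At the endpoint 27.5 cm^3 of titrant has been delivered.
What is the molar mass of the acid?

n(NaOH) = 0.0275 L × 0.0718 mol/L = 1.97 × 10^-3 mol
From the 1:2 ratio, n(H2A) = 1/2 × 1.97 × 10^-3 = 9.87 × 10^-4 mol
M = m / n = 0.105 g / 9.87 × 10^-4 mol = 106 g/mol

106 g/mol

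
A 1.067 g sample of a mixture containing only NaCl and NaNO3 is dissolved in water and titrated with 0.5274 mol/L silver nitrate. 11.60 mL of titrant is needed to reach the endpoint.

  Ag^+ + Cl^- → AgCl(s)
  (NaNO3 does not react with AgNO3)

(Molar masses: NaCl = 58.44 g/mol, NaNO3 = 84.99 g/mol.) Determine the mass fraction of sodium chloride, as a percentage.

33.51 %

n(AgNO3) = 0.01160 × 0.5274 = 6.118 × 10^-3 mol
Let x = n(NaCl), y = n(NaNO3).
Titrant: 1x = 6.118 × 10^-3;  mass: 58.44x + 84.99y = 1.067
Solving, x = 6.118 × 10^-3 mol, y = 8.348 × 10^-3 mol
mass of NaCl = 6.118 × 10^-3 × 58.44 = 0.3575 g
% NaCl = 0.3575 / 1.067 × 100 = 33.51 %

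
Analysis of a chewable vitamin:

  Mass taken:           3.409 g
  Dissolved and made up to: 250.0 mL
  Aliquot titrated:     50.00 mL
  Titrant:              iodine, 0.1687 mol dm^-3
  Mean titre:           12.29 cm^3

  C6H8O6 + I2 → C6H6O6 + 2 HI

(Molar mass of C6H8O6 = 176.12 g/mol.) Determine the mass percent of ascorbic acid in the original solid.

53.56 %

n(I2) per titration = 0.01229 × 0.1687 = 2.073 × 10^-3 mol
n(C6H8O6) in each aliquot = 2.073 × 10^-3 mol (1:1 ratio)
n(C6H8O6) in the whole flask = 2.073 × 10^-3 × 250.0/50.00 = 0.01037 mol
mass of C6H8O6 = 0.01037 × 176.12 = 1.826 g
% C6H8O6 = 1.826 / 3.409 × 100 = 53.56 %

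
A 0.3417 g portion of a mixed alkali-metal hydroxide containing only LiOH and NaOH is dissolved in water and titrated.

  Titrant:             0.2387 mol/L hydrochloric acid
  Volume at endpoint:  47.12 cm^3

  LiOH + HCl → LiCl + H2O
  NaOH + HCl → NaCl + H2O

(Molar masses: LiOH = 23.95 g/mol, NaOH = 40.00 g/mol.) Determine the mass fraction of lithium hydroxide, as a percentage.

47.25 %

n(HCl) = 0.04712 × 0.2387 = 0.01125 mol
Let x = n(LiOH), y = n(NaOH).
Titrant: 1x + 1y = 0.01125;  mass: 23.95x + 40.00y = 0.3417
Solving, x = 6.742 × 10^-3 mol, y = 4.506 × 10^-3 mol
mass of LiOH = 6.742 × 10^-3 × 23.95 = 0.1615 g
% LiOH = 0.1615 / 0.3417 × 100 = 47.25 %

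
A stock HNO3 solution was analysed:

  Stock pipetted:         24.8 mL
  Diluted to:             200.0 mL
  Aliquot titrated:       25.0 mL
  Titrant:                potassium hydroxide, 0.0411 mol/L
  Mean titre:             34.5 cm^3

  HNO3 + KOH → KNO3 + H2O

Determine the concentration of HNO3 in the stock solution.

n(KOH) = 0.0345 × 0.0411 = 1.42 × 10^-3 mol
n(HNO3) in the aliquot = 1.42 × 10^-3 mol (1:1 ratio)
[HNO3]_dilute = 1.42 × 10^-3 / 0.0250 = 0.0567 mol/L
Dilution factor = 200.0 / 24.8 = 8.065
[HNO3]_stock = 0.0567 × 8.065 = 0.457 mol/L

0.457 mol/L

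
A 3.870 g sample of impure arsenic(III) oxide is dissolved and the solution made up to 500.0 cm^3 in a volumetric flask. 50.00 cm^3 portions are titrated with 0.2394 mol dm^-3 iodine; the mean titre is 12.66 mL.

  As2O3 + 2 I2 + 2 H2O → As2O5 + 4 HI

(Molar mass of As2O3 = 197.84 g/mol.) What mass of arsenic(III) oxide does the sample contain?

2.998 g

n(I2) per titration = 0.01266 × 0.2394 = 3.031 × 10^-3 mol
From the 1:2 ratio, n(As2O3) in each aliquot = 1/2 × 3.031 × 10^-3 = 1.515 × 10^-3 mol
n(As2O3) in the whole flask = 1.515 × 10^-3 × 500.0/50.00 = 0.01515 mol
mass of As2O3 = 0.01515 × 197.84 = 2.998 g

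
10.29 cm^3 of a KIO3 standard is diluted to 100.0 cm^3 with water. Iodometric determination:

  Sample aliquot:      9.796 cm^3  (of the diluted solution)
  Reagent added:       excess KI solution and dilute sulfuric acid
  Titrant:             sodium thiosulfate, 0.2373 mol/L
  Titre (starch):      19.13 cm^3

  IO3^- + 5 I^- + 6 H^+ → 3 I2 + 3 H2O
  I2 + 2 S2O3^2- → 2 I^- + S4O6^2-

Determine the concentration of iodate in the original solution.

0.7506 mol/L

n(S2O3^2-) = 0.01913 × 0.2373 = 4.540 × 10^-3 mol
n(I2) = n(S2O3^2-)/2 = 2.270 × 10^-3 mol
From the 1:3 ratio, n(IO3^-) in the aliquot = 1/3 × 2.270 × 10^-3 = 7.566 × 10^-4 mol
[IO3^-]_dilute = 7.566 × 10^-4 / 0.009796 = 0.07723 mol/L
[IO3^-]_original = 0.07723 × 100.0/10.29 = 0.7506 mol/L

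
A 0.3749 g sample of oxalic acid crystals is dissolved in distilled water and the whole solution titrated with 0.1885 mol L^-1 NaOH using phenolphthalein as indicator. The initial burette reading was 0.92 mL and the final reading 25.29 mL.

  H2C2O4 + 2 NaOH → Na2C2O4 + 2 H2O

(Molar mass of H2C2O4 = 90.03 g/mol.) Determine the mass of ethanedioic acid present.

0.2068 g

n(NaOH) = 0.02437 L × 0.1885 mol/L = 4.594 × 10^-3 mol
From the 1:2 ratio, n(H2C2O4) = 1/2 × 4.594 × 10^-3 = 2.297 × 10^-3 mol
mass of H2C2O4 = 2.297 × 10^-3 × 90.03 g/mol = 0.2068 g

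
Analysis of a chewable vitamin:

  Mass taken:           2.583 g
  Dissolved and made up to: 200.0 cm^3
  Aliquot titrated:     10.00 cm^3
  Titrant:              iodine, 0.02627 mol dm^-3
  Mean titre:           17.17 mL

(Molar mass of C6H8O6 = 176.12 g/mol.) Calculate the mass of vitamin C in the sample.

C6H8O6 + I2 → C6H6O6 + 2 HI
n(I2) per titration = 0.01717 × 0.02627 = 4.511 × 10^-4 mol
n(C6H8O6) in each aliquot = 4.511 × 10^-4 mol (1:1 ratio)
n(C6H8O6) in the whole flask = 4.511 × 10^-4 × 200.0/10.00 = 9.021 × 10^-3 mol
mass of C6H8O6 = 9.021 × 10^-3 × 176.12 = 1.589 g

1.589 g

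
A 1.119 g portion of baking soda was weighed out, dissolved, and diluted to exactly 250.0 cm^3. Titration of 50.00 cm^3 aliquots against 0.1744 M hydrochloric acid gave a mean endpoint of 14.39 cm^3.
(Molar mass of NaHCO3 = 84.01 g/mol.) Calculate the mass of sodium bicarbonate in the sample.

1.054 g

NaHCO3 + HCl → NaCl + H2O + CO2
n(HCl) per titration = 0.01439 × 0.1744 = 2.510 × 10^-3 mol
n(NaHCO3) in each aliquot = 2.510 × 10^-3 mol (1:1 ratio)
n(NaHCO3) in the whole flask = 2.510 × 10^-3 × 250.0/50.00 = 0.01255 mol
mass of NaHCO3 = 0.01255 × 84.01 = 1.054 g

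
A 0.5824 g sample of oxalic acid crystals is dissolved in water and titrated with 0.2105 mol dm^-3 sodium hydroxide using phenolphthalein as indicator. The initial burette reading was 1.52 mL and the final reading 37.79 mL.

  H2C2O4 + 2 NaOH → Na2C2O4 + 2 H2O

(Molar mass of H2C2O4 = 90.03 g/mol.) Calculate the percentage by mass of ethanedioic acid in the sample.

n(NaOH) = 0.03627 L × 0.2105 mol/L = 7.635 × 10^-3 mol
From the 1:2 ratio, n(H2C2O4) = 1/2 × 7.635 × 10^-3 = 3.817 × 10^-3 mol
mass of H2C2O4 = 3.817 × 10^-3 × 90.03 g/mol = 0.3437 g
% H2C2O4 = 0.3437 / 0.5824 × 100 = 59.01 %

59.01 %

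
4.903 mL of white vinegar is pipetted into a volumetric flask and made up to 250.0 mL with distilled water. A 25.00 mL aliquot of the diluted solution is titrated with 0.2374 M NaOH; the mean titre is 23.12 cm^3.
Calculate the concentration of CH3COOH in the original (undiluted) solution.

CH3COOH + NaOH → CH3COONa + H2O
n(NaOH) = 0.02312 × 0.2374 = 5.489 × 10^-3 mol
n(CH3COOH) in the aliquot = 5.489 × 10^-3 mol (1:1 ratio)
[CH3COOH]_dilute = 5.489 × 10^-3 / 0.02500 = 0.2195 mol/L
Dilution factor = 250.0 / 4.903 = 50.99
[CH3COOH]_stock = 0.2195 × 50.99 = 11.19 mol/L

11.19 M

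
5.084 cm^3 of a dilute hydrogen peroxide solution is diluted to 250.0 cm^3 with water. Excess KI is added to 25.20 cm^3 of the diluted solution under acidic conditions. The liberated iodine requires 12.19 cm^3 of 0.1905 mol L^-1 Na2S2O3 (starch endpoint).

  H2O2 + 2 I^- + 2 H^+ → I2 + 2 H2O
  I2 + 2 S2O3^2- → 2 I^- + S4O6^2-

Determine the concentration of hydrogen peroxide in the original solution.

2.266 mol/L

n(S2O3^2-) = 0.01219 × 0.1905 = 2.322 × 10^-3 mol
n(I2) = n(S2O3^2-)/2 = 1.161 × 10^-3 mol
n(H2O2) in the aliquot = 1.161 × 10^-3 mol (1:1 ratio)
[H2O2]_dilute = 1.161 × 10^-3 / 0.02520 = 0.04608 mol/L
[H2O2]_original = 0.04608 × 250.0/5.084 = 2.266 mol/L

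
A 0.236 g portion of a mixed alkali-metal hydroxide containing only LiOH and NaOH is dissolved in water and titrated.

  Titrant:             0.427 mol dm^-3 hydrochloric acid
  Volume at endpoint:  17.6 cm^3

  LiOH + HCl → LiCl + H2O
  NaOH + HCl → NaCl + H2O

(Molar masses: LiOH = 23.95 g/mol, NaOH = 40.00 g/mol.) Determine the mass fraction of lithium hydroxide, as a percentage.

n(HCl) = 0.0176 × 0.427 = 7.52 × 10^-3 mol
Let x = n(LiOH), y = n(NaOH).
Titrant: 1x + 1y = 7.52 × 10^-3;  mass: 23.95x + 40.00y = 0.236
Solving, x = 4.03 × 10^-3 mol, y = 3.49 × 10^-3 mol
mass of LiOH = 4.03 × 10^-3 × 23.95 = 0.0964 g
% LiOH = 0.0964 / 0.236 × 100 = 40.9 %

40.9 %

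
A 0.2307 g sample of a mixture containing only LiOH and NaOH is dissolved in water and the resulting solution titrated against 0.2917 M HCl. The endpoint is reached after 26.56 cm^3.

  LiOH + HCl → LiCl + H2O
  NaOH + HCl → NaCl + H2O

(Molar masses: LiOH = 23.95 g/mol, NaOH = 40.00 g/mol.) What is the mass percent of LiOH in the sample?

n(HCl) = 0.02656 × 0.2917 = 7.748 × 10^-3 mol
Let x = n(LiOH), y = n(NaOH).
Titrant: 1x + 1y = 7.748 × 10^-3;  mass: 23.95x + 40.00y = 0.2307
Solving, x = 4.935 × 10^-3 mol, y = 2.813 × 10^-3 mol
mass of LiOH = 4.935 × 10^-3 × 23.95 = 0.1182 g
% LiOH = 0.1182 / 0.2307 × 100 = 51.23 %

51.23 %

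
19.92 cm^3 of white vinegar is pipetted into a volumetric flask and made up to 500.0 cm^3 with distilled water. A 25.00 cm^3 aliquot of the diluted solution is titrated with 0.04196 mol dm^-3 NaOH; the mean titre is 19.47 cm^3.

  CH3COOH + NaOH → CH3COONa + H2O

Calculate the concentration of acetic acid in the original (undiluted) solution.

n(NaOH) = 0.01947 × 0.04196 = 8.170 × 10^-4 mol
n(CH3COOH) in the aliquot = 8.170 × 10^-4 mol (1:1 ratio)
[CH3COOH]_dilute = 8.170 × 10^-4 / 0.02500 = 0.03268 mol/L
Dilution factor = 500.0 / 19.92 = 25.10
[CH3COOH]_stock = 0.03268 × 25.10 = 0.8202 mol/L

0.8202 mol/L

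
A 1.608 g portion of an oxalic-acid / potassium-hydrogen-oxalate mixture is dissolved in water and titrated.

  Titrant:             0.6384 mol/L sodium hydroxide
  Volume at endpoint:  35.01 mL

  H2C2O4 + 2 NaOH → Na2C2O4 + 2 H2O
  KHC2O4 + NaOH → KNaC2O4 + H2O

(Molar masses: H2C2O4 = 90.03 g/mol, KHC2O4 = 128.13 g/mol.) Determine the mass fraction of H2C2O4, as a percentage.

n(NaOH) = 0.03501 × 0.6384 = 0.02235 mol
Let x = n(H2C2O4), y = n(KHC2O4).
Titrant: 2x + 1y = 0.02235;  mass: 90.03x + 128.13y = 1.608
Solving, x = 7.554 × 10^-3 mol, y = 7.242 × 10^-3 mol
mass of H2C2O4 = 7.554 × 10^-3 × 90.03 = 0.6801 g
% H2C2O4 = 0.6801 / 1.608 × 100 = 42.30 %

42.30 %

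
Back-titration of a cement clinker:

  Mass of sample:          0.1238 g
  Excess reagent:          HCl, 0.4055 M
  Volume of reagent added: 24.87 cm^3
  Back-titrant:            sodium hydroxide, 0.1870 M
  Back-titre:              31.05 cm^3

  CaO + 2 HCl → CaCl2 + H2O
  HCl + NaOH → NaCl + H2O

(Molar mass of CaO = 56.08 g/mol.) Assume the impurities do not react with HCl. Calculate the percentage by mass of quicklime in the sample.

96.90 %

n(HCl) added = 0.02487 × 0.4055 = 0.01008 mol
n(NaOH) used in back-titration = 0.03105 × 0.1870 = 5.806 × 10^-3 mol
n(HCl) left over = 5.806 × 10^-3 mol (1:1 ratio)
n(HCl) consumed by analyte = 0.01008 − 5.806 × 10^-3 = 4.278 × 10^-3 mol
From the 1:2 ratio, n(CaO) = 1/2 × 4.278 × 10^-3 = 2.139 × 10^-3 mol
mass of CaO = 2.139 × 10^-3 × 56.08 = 0.1200 g
% CaO = 0.1200 / 0.1238 × 100 = 96.90 %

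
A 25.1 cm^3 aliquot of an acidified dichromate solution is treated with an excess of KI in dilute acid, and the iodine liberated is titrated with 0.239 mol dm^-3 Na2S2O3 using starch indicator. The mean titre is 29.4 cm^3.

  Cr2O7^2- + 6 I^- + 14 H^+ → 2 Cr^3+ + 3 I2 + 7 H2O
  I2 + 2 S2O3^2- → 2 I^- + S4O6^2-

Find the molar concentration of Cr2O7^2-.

n(S2O3^2-) = 0.0294 × 0.239 = 7.03 × 10^-3 mol
n(I2) = n(S2O3^2-)/2 = 3.51 × 10^-3 mol
From the 1:3 ratio, n(Cr2O7^2-) in the aliquot = 1/3 × 3.51 × 10^-3 = 1.17 × 10^-3 mol
[Cr2O7^2-] = 1.17 × 10^-3 / 0.0251 = 0.0467 mol/L

0.0467 mol/L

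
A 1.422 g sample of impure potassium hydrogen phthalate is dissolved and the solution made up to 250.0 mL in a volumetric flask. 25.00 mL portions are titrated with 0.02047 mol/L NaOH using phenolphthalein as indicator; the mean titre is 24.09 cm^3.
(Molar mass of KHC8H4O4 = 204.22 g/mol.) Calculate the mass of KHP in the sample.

KHC8H4O4 + NaOH → KNaC8H4O4 + H2O
n(NaOH) per titration = 0.02409 × 0.02047 = 4.931 × 10^-4 mol
n(KHC8H4O4) in each aliquot = 4.931 × 10^-4 mol (1:1 ratio)
n(KHC8H4O4) in the whole flask = 4.931 × 10^-4 × 250.0/25.00 = 4.931 × 10^-3 mol
mass of KHC8H4O4 = 4.931 × 10^-3 × 204.22 = 1.007 g

1.007 g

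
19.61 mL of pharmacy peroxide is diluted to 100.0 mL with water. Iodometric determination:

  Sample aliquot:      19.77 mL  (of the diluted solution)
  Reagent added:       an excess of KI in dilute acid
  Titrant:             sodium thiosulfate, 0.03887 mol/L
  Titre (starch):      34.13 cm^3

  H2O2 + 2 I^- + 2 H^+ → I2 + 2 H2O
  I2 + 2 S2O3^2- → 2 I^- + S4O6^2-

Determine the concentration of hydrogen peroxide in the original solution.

0.1711 mol/L

n(S2O3^2-) = 0.03413 × 0.03887 = 1.327 × 10^-3 mol
n(I2) = n(S2O3^2-)/2 = 6.633 × 10^-4 mol
n(H2O2) in the aliquot = 6.633 × 10^-4 mol (1:1 ratio)
[H2O2]_dilute = 6.633 × 10^-4 / 0.01977 = 0.03355 mol/L
[H2O2]_original = 0.03355 × 100.0/19.61 = 0.1711 mol/L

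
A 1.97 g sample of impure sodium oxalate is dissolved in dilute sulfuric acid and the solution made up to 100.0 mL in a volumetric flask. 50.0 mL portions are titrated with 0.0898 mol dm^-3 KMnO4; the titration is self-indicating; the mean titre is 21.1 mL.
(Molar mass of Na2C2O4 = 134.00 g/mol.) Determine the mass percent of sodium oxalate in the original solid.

2 MnO4^- + 5 C2O4^2- + 16 H^+ → 2 Mn^2+ + 10 CO2 + 8 H2O
n(KMnO4) per titration = 0.0211 × 0.0898 = 1.89 × 10^-3 mol
From the 5:2 ratio, n(Na2C2O4) in each aliquot = 5/2 × 1.89 × 10^-3 = 4.74 × 10^-3 mol
n(Na2C2O4) in the whole flask = 4.74 × 10^-3 × 100.0/50.0 = 9.47 × 10^-3 mol
mass of Na2C2O4 = 9.47 × 10^-3 × 134.00 = 1.27 g
% Na2C2O4 = 1.27 / 1.97 × 100 = 64.4 %

64.4 %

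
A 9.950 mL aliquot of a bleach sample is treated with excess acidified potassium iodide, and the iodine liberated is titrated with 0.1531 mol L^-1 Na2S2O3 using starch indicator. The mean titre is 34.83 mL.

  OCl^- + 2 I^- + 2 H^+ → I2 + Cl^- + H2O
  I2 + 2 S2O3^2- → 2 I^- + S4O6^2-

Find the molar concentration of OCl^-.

n(S2O3^2-) = 0.03483 × 0.1531 = 5.332 × 10^-3 mol
n(I2) = n(S2O3^2-)/2 = 2.666 × 10^-3 mol
n(OCl^-) in the aliquot = 2.666 × 10^-3 mol (1:1 ratio)
[OCl^-] = 2.666 × 10^-3 / 0.009950 = 0.2680 mol/L

0.2680 mol/L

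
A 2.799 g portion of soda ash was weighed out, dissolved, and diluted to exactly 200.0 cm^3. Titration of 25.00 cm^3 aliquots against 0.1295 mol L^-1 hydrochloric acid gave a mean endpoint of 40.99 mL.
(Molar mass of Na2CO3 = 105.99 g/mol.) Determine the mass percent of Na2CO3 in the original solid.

Na2CO3 + 2 HCl → 2 NaCl + H2O + CO2
n(HCl) per titration = 0.04099 × 0.1295 = 5.308 × 10^-3 mol
From the 1:2 ratio, n(Na2CO3) in each aliquot = 1/2 × 5.308 × 10^-3 = 2.654 × 10^-3 mol
n(Na2CO3) in the whole flask = 2.654 × 10^-3 × 200.0/25.00 = 0.02123 mol
mass of Na2CO3 = 0.02123 × 105.99 = 2.250 g
% Na2CO3 = 2.250 / 2.799 × 100 = 80.40 %

80.40 %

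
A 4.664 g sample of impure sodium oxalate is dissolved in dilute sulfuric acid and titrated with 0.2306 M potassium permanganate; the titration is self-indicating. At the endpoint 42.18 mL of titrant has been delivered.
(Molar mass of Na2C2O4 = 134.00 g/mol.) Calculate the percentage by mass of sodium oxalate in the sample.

2 MnO4^- + 5 C2O4^2- + 16 H^+ → 2 Mn^2+ + 10 CO2 + 8 H2O
n(KMnO4) = 0.04218 L × 0.2306 mol/L = 9.727 × 10^-3 mol
From the 5:2 ratio, n(Na2C2O4) = 5/2 × 9.727 × 10^-3 = 0.02432 mol
mass of Na2C2O4 = 0.02432 × 134.00 g/mol = 3.258 g
% Na2C2O4 = 3.258 / 4.664 × 100 = 69.86 %

69.86 %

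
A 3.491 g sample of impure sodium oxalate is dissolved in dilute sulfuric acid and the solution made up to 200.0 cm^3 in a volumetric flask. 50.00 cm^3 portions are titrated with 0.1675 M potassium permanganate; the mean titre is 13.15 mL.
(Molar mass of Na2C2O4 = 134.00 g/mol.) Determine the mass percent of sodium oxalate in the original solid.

84.55 %

2 MnO4^- + 5 C2O4^2- + 16 H^+ → 2 Mn^2+ + 10 CO2 + 8 H2O
n(KMnO4) per titration = 0.01315 × 0.1675 = 2.203 × 10^-3 mol
From the 5:2 ratio, n(Na2C2O4) in each aliquot = 5/2 × 2.203 × 10^-3 = 5.507 × 10^-3 mol
n(Na2C2O4) in the whole flask = 5.507 × 10^-3 × 200.0/50.00 = 0.02203 mol
mass of Na2C2O4 = 0.02203 × 134.00 = 2.952 g
% Na2C2O4 = 2.952 / 3.491 × 100 = 84.55 %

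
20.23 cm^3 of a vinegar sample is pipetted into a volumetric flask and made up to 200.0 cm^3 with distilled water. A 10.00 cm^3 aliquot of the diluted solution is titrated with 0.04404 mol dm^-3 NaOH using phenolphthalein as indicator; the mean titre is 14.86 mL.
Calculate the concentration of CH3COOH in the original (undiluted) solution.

CH3COOH + NaOH → CH3COONa + H2O
n(NaOH) = 0.01486 × 0.04404 = 6.544 × 10^-4 mol
n(CH3COOH) in the aliquot = 6.544 × 10^-4 mol (1:1 ratio)
[CH3COOH]_dilute = 6.544 × 10^-4 / 0.01000 = 0.06544 mol/L
Dilution factor = 200.0 / 20.23 = 9.886
[CH3COOH]_stock = 0.06544 × 9.886 = 0.6470 mol/L

0.6470 mol/L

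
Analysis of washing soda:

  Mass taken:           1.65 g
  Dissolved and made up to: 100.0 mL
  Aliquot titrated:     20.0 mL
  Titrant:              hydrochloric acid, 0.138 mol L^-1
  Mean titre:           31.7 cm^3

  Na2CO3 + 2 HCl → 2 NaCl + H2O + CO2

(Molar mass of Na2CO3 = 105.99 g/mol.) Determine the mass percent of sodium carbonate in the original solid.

n(HCl) per titration = 0.0317 × 0.138 = 4.37 × 10^-3 mol
From the 1:2 ratio, n(Na2CO3) in each aliquot = 1/2 × 4.37 × 10^-3 = 2.19 × 10^-3 mol
n(Na2CO3) in the whole flask = 2.19 × 10^-3 × 100.0/20.0 = 0.0109 mol
mass of Na2CO3 = 0.0109 × 105.99 = 1.16 g
% Na2CO3 = 1.16 / 1.65 × 100 = 70.3 %

70.3 %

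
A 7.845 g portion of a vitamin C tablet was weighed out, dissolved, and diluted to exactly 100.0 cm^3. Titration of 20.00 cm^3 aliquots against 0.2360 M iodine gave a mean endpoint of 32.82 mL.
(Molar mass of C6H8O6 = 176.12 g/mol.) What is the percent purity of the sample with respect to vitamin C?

C6H8O6 + I2 → C6H6O6 + 2 HI
n(I2) per titration = 0.03282 × 0.2360 = 7.746 × 10^-3 mol
n(C6H8O6) in each aliquot = 7.746 × 10^-3 mol (1:1 ratio)
n(C6H8O6) in the whole flask = 7.746 × 10^-3 × 100.0/20.00 = 0.03873 mol
mass of C6H8O6 = 0.03873 × 176.12 = 6.821 g
% C6H8O6 = 6.821 / 7.845 × 100 = 86.94 %

86.94 %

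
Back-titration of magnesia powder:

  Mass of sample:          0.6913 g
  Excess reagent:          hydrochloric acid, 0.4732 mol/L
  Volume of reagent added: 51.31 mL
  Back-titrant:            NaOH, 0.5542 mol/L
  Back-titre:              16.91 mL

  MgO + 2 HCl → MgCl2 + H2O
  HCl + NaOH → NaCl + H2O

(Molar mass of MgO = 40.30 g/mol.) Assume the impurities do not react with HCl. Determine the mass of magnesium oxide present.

0.3004 g

n(HCl) added = 0.05131 × 0.4732 = 0.02428 mol
n(NaOH) used in back-titration = 0.01691 × 0.5542 = 9.372 × 10^-3 mol
n(HCl) left over = 9.372 × 10^-3 mol (1:1 ratio)
n(HCl) consumed by analyte = 0.02428 − 9.372 × 10^-3 = 0.01491 mol
From the 1:2 ratio, n(MgO) = 1/2 × 0.01491 = 7.454 × 10^-3 mol
mass of MgO = 7.454 × 10^-3 × 40.30 = 0.3004 g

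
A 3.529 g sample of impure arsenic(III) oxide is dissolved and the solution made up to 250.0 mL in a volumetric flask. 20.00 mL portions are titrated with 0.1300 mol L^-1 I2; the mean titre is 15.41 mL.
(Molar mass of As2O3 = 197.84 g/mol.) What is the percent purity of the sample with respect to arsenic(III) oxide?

70.19 %

As2O3 + 2 I2 + 2 H2O → As2O5 + 4 HI
n(I2) per titration = 0.01541 × 0.1300 = 2.003 × 10^-3 mol
From the 1:2 ratio, n(As2O3) in each aliquot = 1/2 × 2.003 × 10^-3 = 1.002 × 10^-3 mol
n(As2O3) in the whole flask = 1.002 × 10^-3 × 250.0/20.00 = 0.01252 mol
mass of As2O3 = 0.01252 × 197.84 = 2.477 g
% As2O3 = 2.477 / 3.529 × 100 = 70.19 %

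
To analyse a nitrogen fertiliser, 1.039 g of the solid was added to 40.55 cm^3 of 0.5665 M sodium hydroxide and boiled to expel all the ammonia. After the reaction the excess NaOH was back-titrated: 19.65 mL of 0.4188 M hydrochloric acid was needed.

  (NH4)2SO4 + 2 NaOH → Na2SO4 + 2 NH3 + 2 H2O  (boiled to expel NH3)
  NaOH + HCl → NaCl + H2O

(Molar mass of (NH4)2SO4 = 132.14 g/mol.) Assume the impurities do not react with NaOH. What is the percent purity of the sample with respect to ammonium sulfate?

n(NaOH) added = 0.04055 × 0.5665 = 0.02297 mol
n(HCl) used in back-titration = 0.01965 × 0.4188 = 8.229 × 10^-3 mol
n(NaOH) left over = 8.229 × 10^-3 mol (1:1 ratio)
n(NaOH) consumed by analyte = 0.02297 − 8.229 × 10^-3 = 0.01474 mol
From the 1:2 ratio, n((NH4)2SO4) = 1/2 × 0.01474 = 7.371 × 10^-3 mol
mass of (NH4)2SO4 = 7.371 × 10^-3 × 132.14 = 0.9740 g
% (NH4)2SO4 = 0.9740 / 1.039 × 100 = 93.75 %

93.75 %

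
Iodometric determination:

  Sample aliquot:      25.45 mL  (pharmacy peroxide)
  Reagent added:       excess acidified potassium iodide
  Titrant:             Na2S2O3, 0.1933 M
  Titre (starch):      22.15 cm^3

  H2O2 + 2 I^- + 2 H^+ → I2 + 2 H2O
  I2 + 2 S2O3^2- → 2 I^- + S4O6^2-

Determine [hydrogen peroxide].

0.08412 M

n(S2O3^2-) = 0.02215 × 0.1933 = 4.282 × 10^-3 mol
n(I2) = n(S2O3^2-)/2 = 2.141 × 10^-3 mol
n(H2O2) in the aliquot = 2.141 × 10^-3 mol (1:1 ratio)
[H2O2] = 2.141 × 10^-3 / 0.02545 = 0.08412 mol/L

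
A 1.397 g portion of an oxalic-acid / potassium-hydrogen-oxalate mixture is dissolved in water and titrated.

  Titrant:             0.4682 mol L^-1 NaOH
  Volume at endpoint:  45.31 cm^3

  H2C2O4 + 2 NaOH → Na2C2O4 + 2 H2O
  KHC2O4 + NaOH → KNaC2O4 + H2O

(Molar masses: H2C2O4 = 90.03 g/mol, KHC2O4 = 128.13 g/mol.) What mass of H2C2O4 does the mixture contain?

n(NaOH) = 0.04531 × 0.4682 = 0.02121 mol
Let x = n(H2C2O4), y = n(KHC2O4).
Titrant: 2x + 1y = 0.02121;  mass: 90.03x + 128.13y = 1.397
Solving, x = 7.948 × 10^-3 mol, y = 5.318 × 10^-3 mol
mass of H2C2O4 = 7.948 × 10^-3 × 90.03 = 0.7155 g

0.7155 g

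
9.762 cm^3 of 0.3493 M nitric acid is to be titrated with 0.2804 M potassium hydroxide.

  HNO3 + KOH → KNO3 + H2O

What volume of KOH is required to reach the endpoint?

n(HNO3) = 0.009762 L × 0.3493 mol/L = 3.410 × 10^-3 mol
n(KOH) = 3.410 × 10^-3 mol (1:1 stoichiometry)
V(KOH) = 3.410 × 10^-3 mol / 0.2804 mol/L = 0.01216 L = 12.16 mL

12.16 mL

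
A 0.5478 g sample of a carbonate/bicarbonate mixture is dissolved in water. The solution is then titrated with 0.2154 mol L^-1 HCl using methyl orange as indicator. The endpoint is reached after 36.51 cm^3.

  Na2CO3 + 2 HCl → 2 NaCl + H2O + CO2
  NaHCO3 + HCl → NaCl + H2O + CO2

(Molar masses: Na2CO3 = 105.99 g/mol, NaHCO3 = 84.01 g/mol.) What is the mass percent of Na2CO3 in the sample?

35.21 %

n(HCl) = 0.03651 × 0.2154 = 7.864 × 10^-3 mol
Let x = n(Na2CO3), y = n(NaHCO3).
Titrant: 2x + 1y = 7.864 × 10^-3;  mass: 105.99x + 84.01y = 0.5478
Solving, x = 1.820 × 10^-3 mol, y = 4.225 × 10^-3 mol
mass of Na2CO3 = 1.820 × 10^-3 × 105.99 = 0.1929 g
% Na2CO3 = 0.1929 / 0.5478 × 100 = 35.21 %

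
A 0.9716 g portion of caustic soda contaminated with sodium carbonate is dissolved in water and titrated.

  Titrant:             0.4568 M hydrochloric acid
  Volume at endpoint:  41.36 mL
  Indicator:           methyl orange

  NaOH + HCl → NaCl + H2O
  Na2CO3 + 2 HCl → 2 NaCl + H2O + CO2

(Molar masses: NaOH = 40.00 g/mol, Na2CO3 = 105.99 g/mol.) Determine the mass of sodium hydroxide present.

0.09126 g

n(HCl) = 0.04136 × 0.4568 = 0.01889 mol
Let x = n(NaOH), y = n(Na2CO3).
Titrant: 1x + 2y = 0.01889;  mass: 40.00x + 105.99y = 0.9716
Solving, x = 2.281 × 10^-3 mol, y = 8.306 × 10^-3 mol
mass of NaOH = 2.281 × 10^-3 × 40.00 = 0.09126 g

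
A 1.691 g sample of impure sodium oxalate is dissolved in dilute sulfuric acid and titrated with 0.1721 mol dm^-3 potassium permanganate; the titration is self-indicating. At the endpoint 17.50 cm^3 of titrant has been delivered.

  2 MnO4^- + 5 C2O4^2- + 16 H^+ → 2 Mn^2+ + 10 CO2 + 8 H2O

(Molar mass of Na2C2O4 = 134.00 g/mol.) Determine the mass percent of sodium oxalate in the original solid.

59.67 %

n(KMnO4) = 0.01750 L × 0.1721 mol/L = 3.012 × 10^-3 mol
From the 5:2 ratio, n(Na2C2O4) = 5/2 × 3.012 × 10^-3 = 7.529 × 10^-3 mol
mass of Na2C2O4 = 7.529 × 10^-3 × 134.00 g/mol = 1.009 g
% Na2C2O4 = 1.009 / 1.691 × 100 = 59.67 %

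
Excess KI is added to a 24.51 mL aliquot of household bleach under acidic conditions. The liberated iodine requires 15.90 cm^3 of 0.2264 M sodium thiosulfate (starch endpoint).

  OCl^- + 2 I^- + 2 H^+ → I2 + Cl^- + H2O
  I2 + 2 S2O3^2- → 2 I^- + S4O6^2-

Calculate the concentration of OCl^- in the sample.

0.07343 M

n(S2O3^2-) = 0.01590 × 0.2264 = 3.600 × 10^-3 mol
n(I2) = n(S2O3^2-)/2 = 1.800 × 10^-3 mol
n(OCl^-) in the aliquot = 1.800 × 10^-3 mol (1:1 ratio)
[OCl^-] = 1.800 × 10^-3 / 0.02451 = 0.07343 mol/L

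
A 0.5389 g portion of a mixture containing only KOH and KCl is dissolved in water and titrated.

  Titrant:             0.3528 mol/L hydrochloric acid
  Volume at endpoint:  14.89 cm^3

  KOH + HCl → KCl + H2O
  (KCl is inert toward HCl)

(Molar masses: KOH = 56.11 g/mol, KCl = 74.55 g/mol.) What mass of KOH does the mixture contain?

n(HCl) = 0.01489 × 0.3528 = 5.253 × 10^-3 mol
Let x = n(KOH), y = n(KCl).
Titrant: 1x = 5.253 × 10^-3;  mass: 56.11x + 74.55y = 0.5389
Solving, x = 5.253 × 10^-3 mol, y = 3.275 × 10^-3 mol
mass of KOH = 5.253 × 10^-3 × 56.11 = 0.2948 g

0.2948 g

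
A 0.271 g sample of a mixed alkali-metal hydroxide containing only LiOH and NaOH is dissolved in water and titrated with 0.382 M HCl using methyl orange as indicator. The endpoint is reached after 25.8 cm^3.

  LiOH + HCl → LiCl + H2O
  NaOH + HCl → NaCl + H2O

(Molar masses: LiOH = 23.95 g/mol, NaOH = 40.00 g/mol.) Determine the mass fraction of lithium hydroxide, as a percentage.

n(HCl) = 0.0258 × 0.382 = 9.86 × 10^-3 mol
Let x = n(LiOH), y = n(NaOH).
Titrant: 1x + 1y = 9.86 × 10^-3;  mass: 23.95x + 40.00y = 0.271
Solving, x = 7.68 × 10^-3 mol, y = 2.18 × 10^-3 mol
mass of LiOH = 7.68 × 10^-3 × 23.95 = 0.184 g
% LiOH = 0.184 / 0.271 × 100 = 67.9 %

67.9 %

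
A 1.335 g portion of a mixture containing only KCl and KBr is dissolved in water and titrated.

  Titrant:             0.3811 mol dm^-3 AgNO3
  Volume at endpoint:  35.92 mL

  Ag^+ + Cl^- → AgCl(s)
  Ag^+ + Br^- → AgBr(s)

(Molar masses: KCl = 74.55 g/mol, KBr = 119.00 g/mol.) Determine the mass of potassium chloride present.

0.4931 g

n(AgNO3) = 0.03592 × 0.3811 = 0.01369 mol
Let x = n(KCl), y = n(KBr).
Titrant: 1x + 1y = 0.01369;  mass: 74.55x + 119.00y = 1.335
Solving, x = 6.614 × 10^-3 mol, y = 7.075 × 10^-3 mol
mass of KCl = 6.614 × 10^-3 × 74.55 = 0.4931 g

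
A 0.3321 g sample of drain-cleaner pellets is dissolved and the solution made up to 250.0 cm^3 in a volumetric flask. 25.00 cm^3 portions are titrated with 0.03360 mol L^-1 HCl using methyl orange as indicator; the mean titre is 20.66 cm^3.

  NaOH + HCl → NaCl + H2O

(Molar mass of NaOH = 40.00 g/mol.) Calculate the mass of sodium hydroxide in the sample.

0.2777 g

n(HCl) per titration = 0.02066 × 0.03360 = 6.942 × 10^-4 mol
n(NaOH) in each aliquot = 6.942 × 10^-4 mol (1:1 ratio)
n(NaOH) in the whole flask = 6.942 × 10^-4 × 250.0/25.00 = 6.942 × 10^-3 mol
mass of NaOH = 6.942 × 10^-3 × 40.00 = 0.2777 g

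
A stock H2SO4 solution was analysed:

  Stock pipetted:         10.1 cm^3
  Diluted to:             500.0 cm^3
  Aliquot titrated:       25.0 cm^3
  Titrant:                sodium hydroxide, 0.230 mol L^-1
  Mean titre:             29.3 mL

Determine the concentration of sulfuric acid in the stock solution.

H2SO4 + 2 NaOH → Na2SO4 + 2 H2O
n(NaOH) = 0.0293 × 0.230 = 6.74 × 10^-3 mol
From the 1:2 ratio, n(H2SO4) in the aliquot = 1/2 × 6.74 × 10^-3 = 3.37 × 10^-3 mol
[H2SO4]_dilute = 3.37 × 10^-3 / 0.0250 = 0.135 mol/L
Dilution factor = 500.0 / 10.1 = 49.50
[H2SO4]_stock = 0.135 × 49.50 = 6.67 mol/L

6.67 mol/L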